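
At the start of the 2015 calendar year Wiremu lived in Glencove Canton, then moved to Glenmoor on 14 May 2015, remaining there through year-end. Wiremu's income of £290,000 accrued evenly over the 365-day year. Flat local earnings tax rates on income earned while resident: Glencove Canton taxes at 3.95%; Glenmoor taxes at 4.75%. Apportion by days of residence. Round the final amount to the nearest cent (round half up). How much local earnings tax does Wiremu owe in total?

Glencove Canton, 1 Jan – 13 May 2015: 133 days → £290,000 × 3.95% × 133/365 = £4,174.0137
Glenmoor, 14 May – 31 Dec 2015: 232 days → £290,000 × 4.75% × 232/365 = £8,755.6164
Total = £12,929.6301

£12,929.63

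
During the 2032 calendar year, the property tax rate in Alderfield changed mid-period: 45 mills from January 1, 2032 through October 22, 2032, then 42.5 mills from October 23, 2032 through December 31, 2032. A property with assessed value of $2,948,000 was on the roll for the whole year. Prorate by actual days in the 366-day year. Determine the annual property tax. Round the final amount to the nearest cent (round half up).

January 1 – October 22, 2032: 296 days at 45 mills → $2,948,000 × 4.5% × 296/366 = $107,287.8689
October 23 – December 31, 2032: 70 days at 42.5 mills → $2,948,000 × 4.25% × 70/366 = $23,962.5683
Total = $131,250.4372

$131,250.44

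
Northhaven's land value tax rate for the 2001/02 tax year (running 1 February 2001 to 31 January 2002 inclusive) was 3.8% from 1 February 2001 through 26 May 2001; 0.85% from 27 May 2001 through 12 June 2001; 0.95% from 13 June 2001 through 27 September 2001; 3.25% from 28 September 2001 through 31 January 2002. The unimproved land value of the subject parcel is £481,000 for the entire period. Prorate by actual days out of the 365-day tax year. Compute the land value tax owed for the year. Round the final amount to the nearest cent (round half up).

£12,685.22

1 February – 26 May 2001: 115 days at 3.8% → £481,000 × 3.8% × 115/365 = £5,758.8219
27 May – 12 June 2001: 17 days at 0.85% → £481,000 × 0.85% × 17/365 = £190.4233
13 June – 27 September 2001: 107 days at 0.95% → £481,000 × 0.95% × 107/365 = £1,339.5521
28 September 2001 – 31 January 2002: 126 days at 3.25% → £481,000 × 3.25% × 126/365 = £5,396.4247
Total = £12,685.2219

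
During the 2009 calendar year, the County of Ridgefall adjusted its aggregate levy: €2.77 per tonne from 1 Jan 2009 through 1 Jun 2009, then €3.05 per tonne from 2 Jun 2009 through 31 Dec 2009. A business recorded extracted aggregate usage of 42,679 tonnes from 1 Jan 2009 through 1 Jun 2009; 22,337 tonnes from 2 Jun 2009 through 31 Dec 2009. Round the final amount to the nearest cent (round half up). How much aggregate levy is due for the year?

€186,348.68

1 Jan – 1 Jun 2009: 42,679 tonnes at €2.77/tonne → €118,220.83
2 Jun – 31 Dec 2009: 22,337 tonnes at €3.05/tonne → €68,127.85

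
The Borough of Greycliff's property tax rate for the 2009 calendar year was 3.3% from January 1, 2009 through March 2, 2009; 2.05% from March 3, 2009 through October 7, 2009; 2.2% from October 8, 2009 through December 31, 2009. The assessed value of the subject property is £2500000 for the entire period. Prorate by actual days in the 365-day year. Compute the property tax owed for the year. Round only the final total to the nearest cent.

January 1 – March 2, 2009: 61 days at 3.3% → £2500000 × 3.3% × 61/365 = £13787.6712
March 3 – October 7, 2009: 219 days at 2.05% → £2500000 × 2.05% × 219/365 = £30750.0000
October 8 – December 31, 2009: 85 days at 2.2% → £2500000 × 2.2% × 85/365 = £12808.2192
Total = £57345.8904

£57345.89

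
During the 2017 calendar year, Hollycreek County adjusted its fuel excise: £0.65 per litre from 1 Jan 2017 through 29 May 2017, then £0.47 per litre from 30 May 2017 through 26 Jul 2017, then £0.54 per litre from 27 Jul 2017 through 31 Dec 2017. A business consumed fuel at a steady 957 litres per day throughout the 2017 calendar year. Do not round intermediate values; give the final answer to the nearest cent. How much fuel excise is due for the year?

1 Jan – 29 May 2017: 149 days × 957 litres/day = 142,593 litres at £0.65/litre → £92685.45
30 May – 26 Jul 2017: 58 days × 957 litres/day = 55,506 litres at £0.47/litre → £26087.82
27 Jul – 31 Dec 2017: 158 days × 957 litres/day = 151,206 litres at £0.54/litre → £81651.24

£200424.51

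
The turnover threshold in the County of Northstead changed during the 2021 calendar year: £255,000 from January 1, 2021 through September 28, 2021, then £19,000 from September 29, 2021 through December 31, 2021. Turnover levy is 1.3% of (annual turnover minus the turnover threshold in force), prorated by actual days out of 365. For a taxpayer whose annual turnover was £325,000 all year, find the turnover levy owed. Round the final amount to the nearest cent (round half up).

January 1 – September 28, 2021: 271 days, exemption £255,000 → (£325,000 − £255,000) × 1.3% × 271/365 = £675.6438
September 29 – December 31, 2021: 94 days, exemption £19,000 → (£325,000 − £19,000) × 1.3% × 94/365 = £1,024.4712
Total = £1,700.1151

£1,700.12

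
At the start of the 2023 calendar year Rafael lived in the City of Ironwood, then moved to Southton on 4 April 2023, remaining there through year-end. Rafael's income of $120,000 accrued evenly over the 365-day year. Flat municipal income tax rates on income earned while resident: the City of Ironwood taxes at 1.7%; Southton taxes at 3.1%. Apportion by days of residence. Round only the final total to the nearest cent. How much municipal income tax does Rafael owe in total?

The City of Ironwood, 1 January – 3 April 2023: 93 days → $120,000 × 1.7% × 93/365 = $519.7808
Southton, 4 April – 31 December 2023: 272 days → $120,000 × 3.1% × 272/365 = $2,772.1644
Total = $3,291.9452

$3,291.95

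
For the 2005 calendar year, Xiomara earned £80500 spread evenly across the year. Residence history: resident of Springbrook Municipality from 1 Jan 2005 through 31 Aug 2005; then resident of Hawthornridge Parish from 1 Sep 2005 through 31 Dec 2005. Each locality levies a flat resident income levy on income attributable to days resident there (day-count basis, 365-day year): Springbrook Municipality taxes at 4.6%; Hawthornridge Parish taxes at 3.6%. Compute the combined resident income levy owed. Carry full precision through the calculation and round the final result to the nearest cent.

Springbrook Municipality, 1 Jan – 31 Aug 2005: 243 days → £80500 × 4.6% × 243/365 = £2465.2849
Hawthornridge Parish, 1 Sep – 31 Dec 2005: 122 days → £80500 × 3.6% × 122/365 = £968.6466
Total = £3433.9315

£3433.93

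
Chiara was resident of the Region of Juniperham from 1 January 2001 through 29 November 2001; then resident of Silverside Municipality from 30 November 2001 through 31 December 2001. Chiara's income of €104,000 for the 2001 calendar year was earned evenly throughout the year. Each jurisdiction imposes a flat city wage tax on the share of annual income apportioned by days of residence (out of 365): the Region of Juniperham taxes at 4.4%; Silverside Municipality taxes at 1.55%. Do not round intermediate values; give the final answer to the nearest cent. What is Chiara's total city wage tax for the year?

The Region of Juniperham, 1 January – 29 November 2001: 333 days → €104,000 × 4.4% × 333/365 = €4,174.8164
Silverside Municipality, 30 November – 31 December 2001: 32 days → €104,000 × 1.55% × 32/365 = €141.3260
Total = €4,316.1425

€4,316.14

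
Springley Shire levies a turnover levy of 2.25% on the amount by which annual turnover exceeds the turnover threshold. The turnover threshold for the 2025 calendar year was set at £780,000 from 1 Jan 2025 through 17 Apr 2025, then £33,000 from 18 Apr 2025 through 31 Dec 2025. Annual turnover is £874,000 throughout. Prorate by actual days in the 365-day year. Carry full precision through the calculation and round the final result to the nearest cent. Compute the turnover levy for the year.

£13,995.37

1 Jan – 17 Apr 2025: 107 days, exemption £780,000 → (£874,000 − £780,000) × 2.25% × 107/365 = £620.0137
18 Apr – 31 Dec 2025: 258 days, exemption £33,000 → (£874,000 − £33,000) × 2.25% × 258/365 = £13,375.3562
Total = £13,995.3699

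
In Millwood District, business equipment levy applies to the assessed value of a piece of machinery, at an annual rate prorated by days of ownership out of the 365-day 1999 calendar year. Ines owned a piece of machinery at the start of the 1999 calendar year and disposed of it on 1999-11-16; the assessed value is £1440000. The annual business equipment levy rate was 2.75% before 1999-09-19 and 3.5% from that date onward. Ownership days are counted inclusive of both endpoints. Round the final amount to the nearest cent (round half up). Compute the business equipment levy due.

1999-01-01 to 1999-09-18: 261 days at 2.75% → £1440000 × 2.75% × 261/365 = £28316.7123
1999-09-19 to 1999-11-16: 59 days at 3.5% → £1440000 × 3.5% × 59/365 = £8146.8493
Total = £36463.5616

£36463.56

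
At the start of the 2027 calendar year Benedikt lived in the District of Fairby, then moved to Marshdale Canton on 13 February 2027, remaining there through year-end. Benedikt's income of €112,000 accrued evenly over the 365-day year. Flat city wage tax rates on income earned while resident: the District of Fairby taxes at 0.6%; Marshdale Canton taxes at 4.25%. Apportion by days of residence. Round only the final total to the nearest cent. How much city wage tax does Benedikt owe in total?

The District of Fairby, 1 January – 12 February 2027: 43 days → €112,000 × 0.6% × 43/365 = €79.1671
Marshdale Canton, 13 February – 31 December 2027: 322 days → €112,000 × 4.25% × 322/365 = €4,199.2329
Total = €4,278.4000

€4,278.40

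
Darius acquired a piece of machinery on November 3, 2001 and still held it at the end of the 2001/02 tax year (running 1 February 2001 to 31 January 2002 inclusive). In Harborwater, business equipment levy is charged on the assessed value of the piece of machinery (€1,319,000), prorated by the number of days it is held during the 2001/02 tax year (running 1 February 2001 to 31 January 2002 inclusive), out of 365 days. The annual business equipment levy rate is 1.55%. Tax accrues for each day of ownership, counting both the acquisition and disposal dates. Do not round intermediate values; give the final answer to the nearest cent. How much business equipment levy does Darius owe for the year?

Days held (November 3, 2001 – January 31, 2002): 90 out of 365
Tax = €1,319,000 × 1.55% × 90/365 = €5,041.1096

€5,041.11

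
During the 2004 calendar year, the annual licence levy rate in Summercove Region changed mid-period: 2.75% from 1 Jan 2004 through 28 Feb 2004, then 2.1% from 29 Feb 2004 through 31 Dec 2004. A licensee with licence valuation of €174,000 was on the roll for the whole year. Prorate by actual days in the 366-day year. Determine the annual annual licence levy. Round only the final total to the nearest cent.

€3,836.32

1 Jan – 28 Feb 2004: 59 days at 2.75% → €174,000 × 2.75% × 59/366 = €771.3525
29 Feb – 31 Dec 2004: 307 days at 2.1% → €174,000 × 2.1% × 307/366 = €3,064.9672
Total = €3,836.3197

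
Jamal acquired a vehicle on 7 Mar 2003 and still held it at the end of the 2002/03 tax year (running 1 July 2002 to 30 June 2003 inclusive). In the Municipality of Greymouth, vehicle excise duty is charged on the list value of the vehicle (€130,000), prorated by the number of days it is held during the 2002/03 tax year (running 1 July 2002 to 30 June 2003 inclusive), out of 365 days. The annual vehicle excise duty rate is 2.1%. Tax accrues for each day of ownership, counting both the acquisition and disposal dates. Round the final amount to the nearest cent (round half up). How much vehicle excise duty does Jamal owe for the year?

€867.62

Days held (7 Mar – 30 Jun 2003): 116 out of 365
Tax = €130,000 × 2.1% × 116/365 = €867.6164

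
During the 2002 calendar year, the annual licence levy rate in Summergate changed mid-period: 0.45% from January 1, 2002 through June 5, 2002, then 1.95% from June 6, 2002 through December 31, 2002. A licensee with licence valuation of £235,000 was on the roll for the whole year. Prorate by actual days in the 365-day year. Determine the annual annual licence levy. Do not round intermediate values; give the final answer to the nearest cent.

£3,075.92

January 1 – June 5, 2002: 156 days at 0.45% → £235,000 × 0.45% × 156/365 = £451.9726
June 6 – December 31, 2002: 209 days at 1.95% → £235,000 × 1.95% × 209/365 = £2,623.9521
Total = £3,075.9247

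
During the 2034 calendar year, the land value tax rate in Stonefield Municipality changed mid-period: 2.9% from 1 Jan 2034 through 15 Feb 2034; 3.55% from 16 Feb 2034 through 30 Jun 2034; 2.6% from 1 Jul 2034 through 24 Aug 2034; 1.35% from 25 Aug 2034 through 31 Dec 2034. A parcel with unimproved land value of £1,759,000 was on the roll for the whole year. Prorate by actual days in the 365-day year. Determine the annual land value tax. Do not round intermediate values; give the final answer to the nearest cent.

£44,808.72

1 Jan – 15 Feb 2034: 46 days at 2.9% → £1,759,000 × 2.9% × 46/365 = £6,428.7836
16 Feb – 30 Jun 2034: 135 days at 3.55% → £1,759,000 × 3.55% × 135/365 = £23,095.9110
1 Jul – 24 Aug 2034: 55 days at 2.6% → £1,759,000 × 2.6% × 55/365 = £6,891.4247
25 Aug – 31 Dec 2034: 129 days at 1.35% → £1,759,000 × 1.35% × 129/365 = £8,392.5986
Total = £44,808.7178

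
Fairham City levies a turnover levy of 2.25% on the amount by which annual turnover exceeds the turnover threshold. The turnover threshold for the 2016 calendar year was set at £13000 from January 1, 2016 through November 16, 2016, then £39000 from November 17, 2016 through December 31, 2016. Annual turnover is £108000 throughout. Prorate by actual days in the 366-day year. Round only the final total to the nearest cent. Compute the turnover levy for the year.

£2065.57

January 1 – November 16, 2016: 321 days, exemption £13000 → (£108000 − £13000) × 2.25% × 321/366 = £1874.6926
November 17 – December 31, 2016: 45 days, exemption £39000 → (£108000 − £39000) × 2.25% × 45/366 = £190.8811
Total = £2065.5738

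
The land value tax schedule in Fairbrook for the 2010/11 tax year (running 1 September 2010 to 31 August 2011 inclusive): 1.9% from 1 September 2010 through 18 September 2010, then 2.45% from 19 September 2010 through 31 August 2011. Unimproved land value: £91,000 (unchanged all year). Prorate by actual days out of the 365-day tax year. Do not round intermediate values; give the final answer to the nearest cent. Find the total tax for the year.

1 September – 18 September 2010: 18 days at 1.9% → £91,000 × 1.9% × 18/365 = £85.2658
19 September 2010 – 31 August 2011: 347 days at 2.45% → £91,000 × 2.45% × 347/365 = £2,119.5521
Total = £2,204.8178

£2,204.82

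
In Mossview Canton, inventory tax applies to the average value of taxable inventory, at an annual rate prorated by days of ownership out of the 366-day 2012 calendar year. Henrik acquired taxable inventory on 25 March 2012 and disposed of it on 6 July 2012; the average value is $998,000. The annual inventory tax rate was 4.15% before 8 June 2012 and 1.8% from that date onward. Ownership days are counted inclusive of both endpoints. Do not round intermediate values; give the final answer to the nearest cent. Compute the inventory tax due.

25 March – 7 June 2012: 75 days at 4.15% → $998,000 × 4.15% × 75/366 = $8,487.0902
8 June – 6 July 2012: 29 days at 1.8% → $998,000 × 1.8% × 29/366 = $1,423.3770
Total = $9,910.4672

$9,910.47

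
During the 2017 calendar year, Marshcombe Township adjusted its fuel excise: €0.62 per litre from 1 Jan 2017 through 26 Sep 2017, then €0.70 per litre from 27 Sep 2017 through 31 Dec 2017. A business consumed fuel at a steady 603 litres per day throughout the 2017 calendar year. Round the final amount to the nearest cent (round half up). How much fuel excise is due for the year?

€141,089.94

1 Jan – 26 Sep 2017: 269 days × 603 litres/day = 162,207 litres at €0.62/litre → €100,568.34
27 Sep – 31 Dec 2017: 96 days × 603 litres/day = 57,888 litres at €0.70/litre → €40,521.60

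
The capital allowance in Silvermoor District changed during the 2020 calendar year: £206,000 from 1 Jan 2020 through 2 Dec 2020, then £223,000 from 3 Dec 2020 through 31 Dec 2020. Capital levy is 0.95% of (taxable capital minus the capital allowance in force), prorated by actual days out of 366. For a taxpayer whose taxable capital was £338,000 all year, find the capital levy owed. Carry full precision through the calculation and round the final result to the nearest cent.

£1,241.20

1 Jan – 2 Dec 2020: 337 days, exemption £206,000 → (£338,000 − £206,000) × 0.95% × 337/366 = £1,154.6393
3 Dec – 31 Dec 2020: 29 days, exemption £223,000 → (£338,000 − £223,000) × 0.95% × 29/366 = £86.5642
Total = £1,241.2036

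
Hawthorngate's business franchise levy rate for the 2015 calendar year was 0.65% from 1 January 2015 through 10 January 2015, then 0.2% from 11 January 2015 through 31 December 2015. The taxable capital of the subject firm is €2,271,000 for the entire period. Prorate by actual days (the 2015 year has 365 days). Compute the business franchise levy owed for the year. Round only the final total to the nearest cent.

1 January – 10 January 2015: 10 days at 0.65% → €2,271,000 × 0.65% × 10/365 = €404.4247
11 January – 31 December 2015: 355 days at 0.2% → €2,271,000 × 0.2% × 355/365 = €4,417.5616
Total = €4,821.9863

€4,821.99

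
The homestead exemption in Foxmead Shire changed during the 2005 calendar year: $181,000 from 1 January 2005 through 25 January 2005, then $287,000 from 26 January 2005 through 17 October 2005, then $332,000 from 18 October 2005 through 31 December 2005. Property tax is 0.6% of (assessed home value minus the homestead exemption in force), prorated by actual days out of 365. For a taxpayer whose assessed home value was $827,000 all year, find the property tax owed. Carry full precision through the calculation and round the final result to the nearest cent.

$3,228.08

1 January – 25 January 2005: 25 days, exemption $181,000 → ($827,000 − $181,000) × 0.6% × 25/365 = $265.4795
26 January – 17 October 2005: 265 days, exemption $287,000 → ($827,000 − $287,000) × 0.6% × 265/365 = $2,352.3288
18 October – 31 December 2005: 75 days, exemption $332,000 → ($827,000 − $332,000) × 0.6% × 75/365 = $610.2740
Total = $3,228.0822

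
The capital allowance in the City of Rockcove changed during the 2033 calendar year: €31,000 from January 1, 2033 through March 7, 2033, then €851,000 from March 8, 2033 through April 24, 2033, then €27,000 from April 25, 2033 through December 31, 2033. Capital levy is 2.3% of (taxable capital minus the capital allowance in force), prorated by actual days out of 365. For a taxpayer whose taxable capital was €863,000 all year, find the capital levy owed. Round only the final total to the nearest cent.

January 1 – March 7, 2033: 66 days, exemption €31,000 → (€863,000 − €31,000) × 2.3% × 66/365 = €3,460.2082
March 8 – April 24, 2033: 48 days, exemption €851,000 → (€863,000 − €851,000) × 2.3% × 48/365 = €36.2959
April 25 – December 31, 2033: 251 days, exemption €27,000 → (€863,000 − €27,000) × 2.3% × 251/365 = €13,222.5425
Total = €16,719.0466

€16,719.05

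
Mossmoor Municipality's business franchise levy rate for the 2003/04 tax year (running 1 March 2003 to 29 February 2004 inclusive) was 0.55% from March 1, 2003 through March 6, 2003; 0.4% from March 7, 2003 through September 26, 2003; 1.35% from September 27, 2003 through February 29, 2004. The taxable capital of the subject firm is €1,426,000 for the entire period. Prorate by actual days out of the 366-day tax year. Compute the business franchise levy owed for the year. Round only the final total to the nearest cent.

March 1 – March 6, 2003: 6 days at 0.55% → €1,426,000 × 0.55% × 6/366 = €128.5738
March 7 – September 26, 2003: 204 days at 0.4% → €1,426,000 × 0.4% × 204/366 = €3,179.2787
September 27, 2003 – February 29, 2004: 156 days at 1.35% → €1,426,000 × 1.35% × 156/366 = €8,205.3443
Total = €11,513.1967

€11,513.20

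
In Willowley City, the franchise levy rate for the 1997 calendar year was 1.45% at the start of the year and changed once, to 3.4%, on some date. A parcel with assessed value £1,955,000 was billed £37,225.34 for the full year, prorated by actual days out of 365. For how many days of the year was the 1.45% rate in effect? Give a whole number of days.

280 days

Let d = days at the first rate; then 365 − d days at the second rate.
£1,955,000 × [1.45%·d + 3.4%·(365−d)] / 365 = £37,225.34
Solving gives d = 280, so the new rate took effect on 8 Oct 1997.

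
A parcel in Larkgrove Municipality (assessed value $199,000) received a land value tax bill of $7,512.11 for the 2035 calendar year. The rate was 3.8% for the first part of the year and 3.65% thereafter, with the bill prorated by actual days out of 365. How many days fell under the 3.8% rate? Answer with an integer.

304 days

Let d = days at the first rate; then 365 − d days at the second rate.
$199,000 × [3.8%·d + 3.65%·(365−d)] / 365 = $7,512.11
Solving gives d = 304, so the new rate took effect on 1 Nov 2035.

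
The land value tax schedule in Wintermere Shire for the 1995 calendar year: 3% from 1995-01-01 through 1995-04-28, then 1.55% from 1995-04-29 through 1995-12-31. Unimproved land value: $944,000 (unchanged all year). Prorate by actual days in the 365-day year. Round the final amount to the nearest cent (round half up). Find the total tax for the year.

$19,057.16

1995-01-01 to 1995-04-28: 118 days at 3% → $944,000 × 3% × 118/365 = $9,155.5068
1995-04-29 to 1995-12-31: 247 days at 1.55% → $944,000 × 1.55% × 247/365 = $9,901.6548
Total = $19,057.1616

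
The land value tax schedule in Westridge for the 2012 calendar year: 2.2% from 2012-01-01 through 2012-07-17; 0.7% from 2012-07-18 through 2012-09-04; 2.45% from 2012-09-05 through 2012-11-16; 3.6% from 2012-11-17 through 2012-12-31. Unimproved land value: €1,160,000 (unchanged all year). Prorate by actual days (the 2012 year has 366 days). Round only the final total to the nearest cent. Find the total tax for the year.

€25,765.63

2012-01-01 to 2012-07-17: 199 days at 2.2% → €1,160,000 × 2.2% × 199/366 = €13,875.6284
2012-07-18 to 2012-09-04: 49 days at 0.7% → €1,160,000 × 0.7% × 49/366 = €1,087.1038
2012-09-05 to 2012-11-16: 73 days at 2.45% → €1,160,000 × 2.45% × 73/366 = €5,668.4699
2012-11-17 to 2012-12-31: 45 days at 3.6% → €1,160,000 × 3.6% × 45/366 = €5,134.4262
Total = €25,765.6284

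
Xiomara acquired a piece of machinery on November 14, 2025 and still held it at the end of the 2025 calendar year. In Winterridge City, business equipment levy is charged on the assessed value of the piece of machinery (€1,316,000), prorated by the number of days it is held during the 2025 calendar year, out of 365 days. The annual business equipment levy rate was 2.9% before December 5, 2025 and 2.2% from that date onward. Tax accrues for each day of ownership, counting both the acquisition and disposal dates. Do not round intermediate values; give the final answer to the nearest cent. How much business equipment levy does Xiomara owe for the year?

€4,337.39

November 14 – December 4, 2025: 21 days at 2.9% → €1,316,000 × 2.9% × 21/365 = €2,195.7370
December 5 – December 31, 2025: 27 days at 2.2% → €1,316,000 × 2.2% × 27/365 = €2,141.6548
Total = €4,337.3918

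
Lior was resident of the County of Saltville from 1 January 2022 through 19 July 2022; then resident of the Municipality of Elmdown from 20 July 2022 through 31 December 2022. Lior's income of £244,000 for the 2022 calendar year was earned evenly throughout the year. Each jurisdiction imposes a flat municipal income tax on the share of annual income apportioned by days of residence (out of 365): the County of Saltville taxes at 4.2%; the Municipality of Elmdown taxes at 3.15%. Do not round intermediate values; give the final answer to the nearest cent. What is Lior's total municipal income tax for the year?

The County of Saltville, 1 January – 19 July 2022: 200 days → £244,000 × 4.2% × 200/365 = £5,615.3425
The Municipality of Elmdown, 20 July – 31 December 2022: 165 days → £244,000 × 3.15% × 165/365 = £3,474.4932
Total = £9,089.8356

£9,089.84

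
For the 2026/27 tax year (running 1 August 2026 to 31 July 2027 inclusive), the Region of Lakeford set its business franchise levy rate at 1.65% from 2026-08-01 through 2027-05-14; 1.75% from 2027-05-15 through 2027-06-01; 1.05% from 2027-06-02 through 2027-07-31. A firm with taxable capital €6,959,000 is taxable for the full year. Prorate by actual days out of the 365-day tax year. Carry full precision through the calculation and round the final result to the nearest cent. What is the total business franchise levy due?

2026-08-01 to 2027-05-14: 287 days at 1.65% → €6,959,000 × 1.65% × 287/365 = €90,285.8753
2027-05-15 to 2027-06-01: 18 days at 1.75% → €6,959,000 × 1.75% × 18/365 = €6,005.7123
2027-06-02 to 2027-07-31: 60 days at 1.05% → €6,959,000 × 1.05% × 60/365 = €12,011.4247
Total = €108,303.0123

€108,303.01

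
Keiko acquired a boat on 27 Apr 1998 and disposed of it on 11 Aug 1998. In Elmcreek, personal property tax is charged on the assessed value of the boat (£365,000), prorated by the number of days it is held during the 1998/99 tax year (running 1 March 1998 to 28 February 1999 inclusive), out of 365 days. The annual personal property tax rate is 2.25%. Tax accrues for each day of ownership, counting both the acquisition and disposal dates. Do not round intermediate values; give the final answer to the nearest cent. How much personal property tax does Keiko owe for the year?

£2,407.50

Days held (27 Apr – 11 Aug 1998): 107 out of 365
Tax = £365,000 × 2.25% × 107/365 = £2,407.5000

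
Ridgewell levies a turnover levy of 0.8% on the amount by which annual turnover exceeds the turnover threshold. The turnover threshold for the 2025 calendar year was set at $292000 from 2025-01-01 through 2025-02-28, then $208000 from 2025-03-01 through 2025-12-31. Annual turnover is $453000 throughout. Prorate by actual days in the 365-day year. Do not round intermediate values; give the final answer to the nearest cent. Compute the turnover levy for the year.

$1851.38

2025-01-01 to 2025-02-28: 59 days, exemption $292000 → ($453000 − $292000) × 0.8% × 59/365 = $208.1973
2025-03-01 to 2025-12-31: 306 days, exemption $208000 → ($453000 − $208000) × 0.8% × 306/365 = $1643.1781
Total = $1851.3753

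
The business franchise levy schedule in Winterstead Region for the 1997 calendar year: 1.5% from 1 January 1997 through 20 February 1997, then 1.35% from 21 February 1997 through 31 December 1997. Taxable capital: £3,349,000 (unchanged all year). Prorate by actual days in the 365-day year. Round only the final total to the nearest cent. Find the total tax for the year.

£45,913.41

1 January – 20 February 1997: 51 days at 1.5% → £3,349,000 × 1.5% × 51/365 = £7,019.1370
21 February – 31 December 1997: 314 days at 1.35% → £3,349,000 × 1.35% × 314/365 = £38,894.2767
Total = £45,913.4137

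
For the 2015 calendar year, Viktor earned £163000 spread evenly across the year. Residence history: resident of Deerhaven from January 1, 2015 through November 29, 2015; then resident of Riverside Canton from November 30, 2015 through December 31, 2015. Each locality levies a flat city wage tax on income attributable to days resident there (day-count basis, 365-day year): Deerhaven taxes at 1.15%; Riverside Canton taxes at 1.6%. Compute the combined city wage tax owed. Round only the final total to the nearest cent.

Deerhaven, January 1 – November 29, 2015: 333 days → £163000 × 1.15% × 333/365 = £1710.1603
Riverside Canton, November 30 – December 31, 2015: 32 days → £163000 × 1.6% × 32/365 = £228.6466
Total = £1938.8068

£1938.81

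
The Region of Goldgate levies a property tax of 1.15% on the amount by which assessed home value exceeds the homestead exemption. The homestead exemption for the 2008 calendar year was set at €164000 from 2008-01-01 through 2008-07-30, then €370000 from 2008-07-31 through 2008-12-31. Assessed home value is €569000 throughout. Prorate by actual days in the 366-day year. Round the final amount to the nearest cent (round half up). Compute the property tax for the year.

€3660.71

2008-01-01 to 2008-07-30: 212 days, exemption €164000 → (€569000 − €164000) × 1.15% × 212/366 = €2697.7869
2008-07-31 to 2008-12-31: 154 days, exemption €370000 → (€569000 − €370000) × 1.15% × 154/366 = €962.9208
Total = €3660.7077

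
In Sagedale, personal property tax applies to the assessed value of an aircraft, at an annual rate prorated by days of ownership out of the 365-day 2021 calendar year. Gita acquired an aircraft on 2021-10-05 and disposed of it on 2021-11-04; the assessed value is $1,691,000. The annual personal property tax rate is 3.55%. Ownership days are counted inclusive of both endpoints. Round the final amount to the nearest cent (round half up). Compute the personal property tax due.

$5,098.48

Days held (2021-10-05 to 2021-11-04): 31 out of 365
Tax = $1,691,000 × 3.55% × 31/365 = $5,098.4808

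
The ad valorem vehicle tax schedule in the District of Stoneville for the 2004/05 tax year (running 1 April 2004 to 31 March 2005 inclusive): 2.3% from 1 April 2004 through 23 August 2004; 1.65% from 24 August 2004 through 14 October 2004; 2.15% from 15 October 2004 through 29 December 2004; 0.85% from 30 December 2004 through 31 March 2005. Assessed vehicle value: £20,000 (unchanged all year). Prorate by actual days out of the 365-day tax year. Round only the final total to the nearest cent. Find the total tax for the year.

£362.14

1 April – 23 August 2004: 145 days at 2.3% → £20,000 × 2.3% × 145/365 = £182.7397
24 August – 14 October 2004: 52 days at 1.65% → £20,000 × 1.65% × 52/365 = £47.0137
15 October – 29 December 2004: 76 days at 2.15% → £20,000 × 2.15% × 76/365 = £89.5342
30 December 2004 – 31 March 2005: 92 days at 0.85% → £20,000 × 0.85% × 92/365 = £42.8493
Total = £362.1370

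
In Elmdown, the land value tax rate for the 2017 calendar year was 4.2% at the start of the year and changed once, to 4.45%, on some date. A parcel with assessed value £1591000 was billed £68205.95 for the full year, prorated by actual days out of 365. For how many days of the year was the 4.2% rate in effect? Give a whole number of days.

Let d = days at the first rate; then 365 − d days at the second rate.
£1591000 × [4.2%·d + 4.45%·(365−d)] / 365 = £68205.95
Solving gives d = 238, so the new rate took effect on August 27, 2017.

238 days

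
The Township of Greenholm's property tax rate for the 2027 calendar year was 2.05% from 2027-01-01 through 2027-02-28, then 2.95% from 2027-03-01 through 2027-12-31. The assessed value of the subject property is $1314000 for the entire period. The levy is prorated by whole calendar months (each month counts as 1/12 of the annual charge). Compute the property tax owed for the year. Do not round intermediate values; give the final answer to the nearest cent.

2027-01-01 to 2027-02-28: 2 months at 2.05% → $1314000 × 2.05% × 2/12 = $4489.5000
2027-03-01 to 2027-12-31: 10 months at 2.95% → $1314000 × 2.95% × 10/12 = $32302.5000
Total = $36792.0000

$36792.00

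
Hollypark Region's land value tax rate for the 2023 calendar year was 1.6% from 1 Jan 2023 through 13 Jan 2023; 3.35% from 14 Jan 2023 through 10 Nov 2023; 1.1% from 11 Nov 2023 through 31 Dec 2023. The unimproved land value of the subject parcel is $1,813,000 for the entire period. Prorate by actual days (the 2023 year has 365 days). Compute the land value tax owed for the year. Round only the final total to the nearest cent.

1 Jan – 13 Jan 2023: 13 days at 1.6% → $1,813,000 × 1.6% × 13/365 = $1,033.1616
14 Jan – 10 Nov 2023: 301 days at 3.35% → $1,813,000 × 3.35% × 301/365 = $50,085.9877
11 Nov – 31 Dec 2023: 51 days at 1.1% → $1,813,000 × 1.1% × 51/365 = $2,786.5562
Total = $53,905.7055

$53,905.71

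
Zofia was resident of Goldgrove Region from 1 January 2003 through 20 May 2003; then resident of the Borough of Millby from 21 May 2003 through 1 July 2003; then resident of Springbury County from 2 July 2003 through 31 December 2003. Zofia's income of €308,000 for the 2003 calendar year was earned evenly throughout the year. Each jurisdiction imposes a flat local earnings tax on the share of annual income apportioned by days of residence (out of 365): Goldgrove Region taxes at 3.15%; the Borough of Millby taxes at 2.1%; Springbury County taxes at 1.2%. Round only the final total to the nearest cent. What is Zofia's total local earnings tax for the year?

Goldgrove Region, 1 January – 20 May 2003: 140 days → €308,000 × 3.15% × 140/365 = €3,721.3151
The Borough of Millby, 21 May – 1 July 2003: 42 days → €308,000 × 2.1% × 42/365 = €744.2630
Springbury County, 2 July – 31 December 2003: 183 days → €308,000 × 1.2% × 183/365 = €1,853.0630
Total = €6,318.6411

€6,318.64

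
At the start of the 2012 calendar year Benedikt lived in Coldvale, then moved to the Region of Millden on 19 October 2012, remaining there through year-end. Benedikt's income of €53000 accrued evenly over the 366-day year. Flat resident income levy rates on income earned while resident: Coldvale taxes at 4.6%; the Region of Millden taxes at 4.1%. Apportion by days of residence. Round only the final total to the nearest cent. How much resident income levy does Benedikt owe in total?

€2384.42

Coldvale, 1 January – 18 October 2012: 292 days → €53000 × 4.6% × 292/366 = €1945.0710
The Region of Millden, 19 October – 31 December 2012: 74 days → €53000 × 4.1% × 74/366 = €439.3497
Total = €2384.4208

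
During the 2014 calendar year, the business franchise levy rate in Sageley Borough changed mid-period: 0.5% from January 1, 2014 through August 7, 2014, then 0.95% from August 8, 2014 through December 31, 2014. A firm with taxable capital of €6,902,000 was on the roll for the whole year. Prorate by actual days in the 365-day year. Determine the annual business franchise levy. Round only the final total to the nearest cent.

January 1 – August 7, 2014: 219 days at 0.5% → €6,902,000 × 0.5% × 219/365 = €20,706.0000
August 8 – December 31, 2014: 146 days at 0.95% → €6,902,000 × 0.95% × 146/365 = €26,227.6000
Total = €46,933.6000

€46,933.60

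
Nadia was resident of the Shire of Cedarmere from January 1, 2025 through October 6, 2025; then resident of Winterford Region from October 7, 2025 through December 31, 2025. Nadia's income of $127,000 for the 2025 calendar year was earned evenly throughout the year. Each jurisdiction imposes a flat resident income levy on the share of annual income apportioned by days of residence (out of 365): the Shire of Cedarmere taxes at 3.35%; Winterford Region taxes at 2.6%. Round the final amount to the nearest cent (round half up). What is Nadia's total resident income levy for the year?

$4,030.08

The Shire of Cedarmere, January 1 – October 6, 2025: 279 days → $127,000 × 3.35% × 279/365 = $3,252.0699
Winterford Region, October 7 – December 31, 2025: 86 days → $127,000 × 2.6% × 86/365 = $778.0055
Total = $4,030.0753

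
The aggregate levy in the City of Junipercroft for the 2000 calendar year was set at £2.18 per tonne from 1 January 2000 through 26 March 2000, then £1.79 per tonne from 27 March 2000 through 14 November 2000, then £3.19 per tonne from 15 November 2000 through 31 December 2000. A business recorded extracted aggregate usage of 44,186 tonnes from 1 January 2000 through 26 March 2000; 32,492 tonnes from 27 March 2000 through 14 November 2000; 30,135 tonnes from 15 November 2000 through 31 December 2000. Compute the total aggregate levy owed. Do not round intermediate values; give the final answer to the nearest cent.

1 January – 26 March 2000: 44,186 tonnes at £2.18/tonne → £96325.48
27 March – 14 November 2000: 32,492 tonnes at £1.79/tonne → £58160.68
15 November – 31 December 2000: 30,135 tonnes at £3.19/tonne → £96130.65

£250616.81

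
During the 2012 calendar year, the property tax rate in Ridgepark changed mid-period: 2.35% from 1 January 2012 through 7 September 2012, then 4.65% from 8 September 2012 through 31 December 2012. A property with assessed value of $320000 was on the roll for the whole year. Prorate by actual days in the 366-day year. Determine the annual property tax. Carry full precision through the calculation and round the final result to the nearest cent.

1 January – 7 September 2012: 251 days at 2.35% → $320000 × 2.35% × 251/366 = $5157.1585
8 September – 31 December 2012: 115 days at 4.65% → $320000 × 4.65% × 115/366 = $4675.4098
Total = $9832.5683

$9832.57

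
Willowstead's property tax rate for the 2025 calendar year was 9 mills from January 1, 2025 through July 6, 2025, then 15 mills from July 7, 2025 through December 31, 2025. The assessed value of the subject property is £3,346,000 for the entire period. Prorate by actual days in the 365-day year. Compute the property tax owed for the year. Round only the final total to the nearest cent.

January 1 – July 6, 2025: 187 days at 9 mills → £3,346,000 × 0.9% × 187/365 = £15,428.2685
July 7 – December 31, 2025: 178 days at 15 mills → £3,346,000 × 1.5% × 178/365 = £24,476.2192
Total = £39,904.4877

£39,904.49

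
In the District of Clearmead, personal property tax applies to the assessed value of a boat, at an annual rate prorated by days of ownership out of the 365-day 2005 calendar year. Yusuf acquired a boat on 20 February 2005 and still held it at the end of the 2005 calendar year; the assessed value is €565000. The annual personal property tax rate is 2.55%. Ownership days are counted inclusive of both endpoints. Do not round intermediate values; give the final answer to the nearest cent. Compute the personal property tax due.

€12433.87

Days held (20 February – 31 December 2005): 315 out of 365
Tax = €565000 × 2.55% × 315/365 = €12433.8699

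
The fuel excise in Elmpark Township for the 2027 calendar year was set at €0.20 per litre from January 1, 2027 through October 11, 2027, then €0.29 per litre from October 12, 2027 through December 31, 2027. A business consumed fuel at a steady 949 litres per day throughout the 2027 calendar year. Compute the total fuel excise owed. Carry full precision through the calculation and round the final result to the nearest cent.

€76,195.21

January 1 – October 11, 2027: 284 days × 949 litres/day = 269,516 litres at €0.20/litre → €53,903.20
October 12 – December 31, 2027: 81 days × 949 litres/day = 76,869 litres at €0.29/litre → €22,292.01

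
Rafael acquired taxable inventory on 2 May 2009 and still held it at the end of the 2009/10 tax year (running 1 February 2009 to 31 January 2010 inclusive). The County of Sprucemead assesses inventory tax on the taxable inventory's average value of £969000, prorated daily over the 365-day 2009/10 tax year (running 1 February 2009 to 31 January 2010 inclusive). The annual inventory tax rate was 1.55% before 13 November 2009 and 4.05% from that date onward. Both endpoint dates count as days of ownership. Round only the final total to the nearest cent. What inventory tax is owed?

2 May – 12 November 2009: 195 days at 1.55% → £969000 × 1.55% × 195/365 = £8024.1164
13 November 2009 – 31 January 2010: 80 days at 4.05% → £969000 × 4.05% × 80/365 = £8601.5342
Total = £16625.6507

£16625.65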